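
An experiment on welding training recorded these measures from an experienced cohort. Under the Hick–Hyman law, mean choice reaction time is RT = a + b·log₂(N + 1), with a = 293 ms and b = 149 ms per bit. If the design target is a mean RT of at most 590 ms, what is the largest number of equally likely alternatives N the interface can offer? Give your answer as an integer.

2

Set 293 + 149·log₂(N + 1) ≤ 590.
log₂(N + 1) ≤ (590 − 293) / 149 = 1.9933.
N + 1 ≤ 2^1.9933 = 3.9815.
N ≤ 2.9815, so the largest integer N is 2.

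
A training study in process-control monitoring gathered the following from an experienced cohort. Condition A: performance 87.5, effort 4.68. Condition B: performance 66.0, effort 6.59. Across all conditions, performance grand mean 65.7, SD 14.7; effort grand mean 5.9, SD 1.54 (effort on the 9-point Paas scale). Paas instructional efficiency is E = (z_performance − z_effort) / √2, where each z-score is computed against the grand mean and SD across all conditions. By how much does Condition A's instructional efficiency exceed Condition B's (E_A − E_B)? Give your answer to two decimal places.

1.91

Condition A: z_P = (87.5 − 65.7)/14.7 = 1.4830; z_E = (4.68 − 5.9)/1.54 = -0.7922; E_A = (1.4830 − (-0.7922))/√2 = 1.6088.
Condition B: z_P = (66.0 − 65.7)/14.7 = 0.0204; z_E = (6.59 − 5.9)/1.54 = 0.4481; E_B = (0.0204 − 0.4481)/√2 = -0.3024.
E_A − E_B = 1.6088 − (-0.3024) = 1.9112 ≈ 1.91.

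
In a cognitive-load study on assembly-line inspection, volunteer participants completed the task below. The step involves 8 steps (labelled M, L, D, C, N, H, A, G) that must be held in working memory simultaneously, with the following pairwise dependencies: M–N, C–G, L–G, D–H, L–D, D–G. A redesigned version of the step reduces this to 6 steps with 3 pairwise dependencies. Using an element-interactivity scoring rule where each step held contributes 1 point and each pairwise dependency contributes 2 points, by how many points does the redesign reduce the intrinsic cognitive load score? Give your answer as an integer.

8

Original: 8 × 1 + 6 × 2 = 8 + 12 = 20.
Redesigned: 6 × 1 + 3 × 2 = 6 + 6 = 12.
Reduction = 20 − 12 = 8.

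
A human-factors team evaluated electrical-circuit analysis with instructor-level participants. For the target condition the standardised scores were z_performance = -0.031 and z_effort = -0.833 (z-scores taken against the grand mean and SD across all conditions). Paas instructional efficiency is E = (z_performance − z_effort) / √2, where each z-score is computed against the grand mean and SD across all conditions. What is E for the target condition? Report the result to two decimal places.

0.57

z_P − z_E = -0.031 − (-0.833) = 0.8020.
E = 0.8020 / √2 = 0.8020 / 1.41421 = 0.5671 ≈ 0.57.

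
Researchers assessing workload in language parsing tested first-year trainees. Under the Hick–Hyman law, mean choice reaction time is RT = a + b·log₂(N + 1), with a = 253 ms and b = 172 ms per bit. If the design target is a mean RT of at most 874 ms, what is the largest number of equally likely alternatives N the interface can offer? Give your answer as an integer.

Set 253 + 172·log₂(N + 1) ≤ 874.
log₂(N + 1) ≤ (874 − 253) / 172 = 3.6105.
N + 1 ≤ 2^3.6105 = 12.2143.
N ≤ 11.2143, so the largest integer N is 11.

11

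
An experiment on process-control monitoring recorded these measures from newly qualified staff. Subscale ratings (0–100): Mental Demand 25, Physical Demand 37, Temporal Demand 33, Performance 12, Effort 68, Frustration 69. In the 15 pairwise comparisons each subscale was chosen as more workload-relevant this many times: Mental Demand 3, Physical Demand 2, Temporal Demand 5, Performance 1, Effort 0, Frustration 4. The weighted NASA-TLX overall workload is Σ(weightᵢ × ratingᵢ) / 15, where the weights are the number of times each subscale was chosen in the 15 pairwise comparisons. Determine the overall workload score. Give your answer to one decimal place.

The tallies are the weights (they sum to 15).
Weighted sum = 3·25 + 2·37 + 5·33 + 1·12 + 0·68 + 4·69
            = 75 + 74 + 165 + 12 + 0 + 276 = 602.
Overall workload = 602 / 15 = 40.1333 ≈ 40.1.

40.1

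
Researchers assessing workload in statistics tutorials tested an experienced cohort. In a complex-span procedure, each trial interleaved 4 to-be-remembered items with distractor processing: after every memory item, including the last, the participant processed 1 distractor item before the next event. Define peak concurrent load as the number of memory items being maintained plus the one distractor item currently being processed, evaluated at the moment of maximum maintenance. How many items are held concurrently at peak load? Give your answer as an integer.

5

Maintenance is greatest during the distractor(s) after memory item 4: all 4 memory items are being held.
One distractor item is concurrently being processed.
Peak concurrent load = 4 + 1 = 5 items.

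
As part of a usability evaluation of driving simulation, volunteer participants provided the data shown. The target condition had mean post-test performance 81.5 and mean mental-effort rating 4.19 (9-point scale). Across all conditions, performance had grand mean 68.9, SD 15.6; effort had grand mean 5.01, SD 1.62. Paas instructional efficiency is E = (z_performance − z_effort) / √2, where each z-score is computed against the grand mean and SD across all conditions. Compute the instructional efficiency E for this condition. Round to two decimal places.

z_performance = (81.5 − 68.9) / 15.6 = 12.6000 / 15.6 = 0.8077.
z_effort = (4.19 − 5.01) / 1.62 = -0.8200 / 1.62 = -0.5062.
z_P − z_E = 0.8077 − (-0.5062) = 1.3139.
E = 1.3139 / √2 = 1.3139 / 1.41421 = 0.9291 ≈ 0.93.

0.93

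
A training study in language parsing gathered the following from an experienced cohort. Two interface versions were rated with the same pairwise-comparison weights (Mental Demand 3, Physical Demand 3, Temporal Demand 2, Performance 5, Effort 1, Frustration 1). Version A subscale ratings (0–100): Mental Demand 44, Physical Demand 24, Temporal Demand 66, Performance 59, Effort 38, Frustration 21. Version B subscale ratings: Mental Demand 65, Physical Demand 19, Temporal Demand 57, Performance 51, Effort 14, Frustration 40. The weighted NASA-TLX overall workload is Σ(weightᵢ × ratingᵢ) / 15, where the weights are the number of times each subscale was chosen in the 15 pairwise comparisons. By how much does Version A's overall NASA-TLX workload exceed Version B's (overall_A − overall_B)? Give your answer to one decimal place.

1.0

Version A weighted sum = 3·44 + 3·24 + 2·66 + 5·59 + 1·38 + 1·21 = 132 + 72 + 132 + 295 + 38 + 21 = 690; overall_A = 690/15 = 46.0000.
Version B weighted sum = 3·65 + 3·19 + 2·57 + 5·51 + 1·14 + 1·40 = 195 + 57 + 114 + 255 + 14 + 40 = 675; overall_B = 675/15 = 45.0000.
Difference = 46.0000 − 45.0000 = 1.0000 ≈ 1.0.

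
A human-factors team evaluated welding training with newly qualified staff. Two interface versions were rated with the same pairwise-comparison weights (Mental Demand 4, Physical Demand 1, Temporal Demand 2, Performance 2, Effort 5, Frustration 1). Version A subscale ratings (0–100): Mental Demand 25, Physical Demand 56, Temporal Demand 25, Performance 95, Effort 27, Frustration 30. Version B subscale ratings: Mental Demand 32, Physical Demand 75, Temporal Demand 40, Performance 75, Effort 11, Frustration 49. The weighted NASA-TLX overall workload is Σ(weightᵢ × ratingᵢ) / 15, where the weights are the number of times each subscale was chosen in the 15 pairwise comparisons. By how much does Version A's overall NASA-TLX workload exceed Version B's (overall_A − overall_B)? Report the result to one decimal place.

1.6

Version A weighted sum = 4·25 + 1·56 + 2·25 + 2·95 + 5·27 + 1·30 = 100 + 56 + 50 + 190 + 135 + 30 = 561; overall_A = 561/15 = 37.4000.
Version B weighted sum = 4·32 + 1·75 + 2·40 + 2·75 + 5·11 + 1·49 = 128 + 75 + 80 + 150 + 55 + 49 = 537; overall_B = 537/15 = 35.8000.
Difference = 37.4000 − 35.8000 = 1.6000 ≈ 1.6.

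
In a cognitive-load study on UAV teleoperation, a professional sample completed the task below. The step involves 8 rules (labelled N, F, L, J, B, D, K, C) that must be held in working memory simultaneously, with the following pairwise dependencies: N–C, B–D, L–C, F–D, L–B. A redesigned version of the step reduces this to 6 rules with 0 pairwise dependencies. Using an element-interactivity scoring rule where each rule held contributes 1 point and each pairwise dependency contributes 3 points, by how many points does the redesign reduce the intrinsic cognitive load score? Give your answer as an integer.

Original: 8 × 1 + 5 × 3 = 8 + 15 = 23.
Redesigned: 6 × 1 + 0 × 3 = 6 + 0 = 6.
Reduction = 23 − 6 = 17.

17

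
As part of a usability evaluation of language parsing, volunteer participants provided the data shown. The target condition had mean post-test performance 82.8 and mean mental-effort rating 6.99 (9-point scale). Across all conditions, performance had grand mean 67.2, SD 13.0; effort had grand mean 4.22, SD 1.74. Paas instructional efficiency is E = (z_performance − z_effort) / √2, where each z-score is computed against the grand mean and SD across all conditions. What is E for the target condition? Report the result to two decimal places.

-0.28

z_performance = (82.8 − 67.2) / 13.0 = 15.6000 / 13.0 = 1.2000.
z_effort = (6.99 − 4.22) / 1.74 = 2.7700 / 1.74 = 1.5920.
z_P − z_E = 1.2000 − 1.5920 = -0.3920.
E = -0.3920 / √2 = -0.3920 / 1.41421 = -0.2772 ≈ -0.28.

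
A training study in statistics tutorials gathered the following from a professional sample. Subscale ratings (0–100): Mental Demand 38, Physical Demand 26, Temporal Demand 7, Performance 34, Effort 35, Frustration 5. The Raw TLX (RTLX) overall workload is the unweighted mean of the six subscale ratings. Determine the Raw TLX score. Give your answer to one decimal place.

24.2

Sum of ratings = 38 + 26 + 7 + 34 + 35 + 5 = 145.
RTLX = 145 / 6 = 24.1667 ≈ 24.2.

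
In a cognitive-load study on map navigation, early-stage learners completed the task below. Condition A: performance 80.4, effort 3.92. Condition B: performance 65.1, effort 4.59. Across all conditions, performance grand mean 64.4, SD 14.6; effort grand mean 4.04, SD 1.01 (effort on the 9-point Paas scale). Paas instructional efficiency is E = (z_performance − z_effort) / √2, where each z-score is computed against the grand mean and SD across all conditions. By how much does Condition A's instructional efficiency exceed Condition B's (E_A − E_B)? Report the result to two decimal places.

Condition A: z_P = (80.4 − 64.4)/14.6 = 1.0959; z_E = (3.92 − 4.04)/1.01 = -0.1188; E_A = (1.0959 − (-0.1188))/√2 = 0.8589.
Condition B: z_P = (65.1 − 64.4)/14.6 = 0.0479; z_E = (4.59 − 4.04)/1.01 = 0.5446; E_B = (0.0479 − 0.5446)/√2 = -0.3512.
E_A − E_B = 0.8589 − (-0.3512) = 1.2101 ≈ 1.21.

1.21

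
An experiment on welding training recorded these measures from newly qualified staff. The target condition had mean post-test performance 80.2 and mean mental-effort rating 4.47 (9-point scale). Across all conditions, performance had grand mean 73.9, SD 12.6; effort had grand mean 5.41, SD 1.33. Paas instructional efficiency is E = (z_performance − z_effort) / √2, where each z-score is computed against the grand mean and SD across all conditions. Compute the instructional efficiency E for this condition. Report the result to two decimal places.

0.85

z_performance = (80.2 − 73.9) / 12.6 = 6.3000 / 12.6 = 0.5000.
z_effort = (4.47 − 5.41) / 1.33 = -0.9400 / 1.33 = -0.7068.
z_P − z_E = 0.5000 − (-0.7068) = 1.2068.
E = 1.2068 / √2 = 1.2068 / 1.41421 = 0.8533 ≈ 0.85.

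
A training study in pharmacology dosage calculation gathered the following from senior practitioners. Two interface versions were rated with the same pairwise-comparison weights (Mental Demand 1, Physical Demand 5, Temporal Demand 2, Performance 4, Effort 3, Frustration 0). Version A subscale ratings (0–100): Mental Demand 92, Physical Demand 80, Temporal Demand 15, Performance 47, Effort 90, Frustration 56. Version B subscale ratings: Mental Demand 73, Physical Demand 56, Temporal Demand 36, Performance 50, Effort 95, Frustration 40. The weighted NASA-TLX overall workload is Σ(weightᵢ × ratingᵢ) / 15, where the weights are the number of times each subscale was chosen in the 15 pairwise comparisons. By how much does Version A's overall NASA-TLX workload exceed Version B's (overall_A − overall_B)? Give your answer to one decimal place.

Version A weighted sum = 1·92 + 5·80 + 2·15 + 4·47 + 3·90 + 0·56 = 92 + 400 + 30 + 188 + 270 + 0 = 980; overall_A = 980/15 = 65.3333.
Version B weighted sum = 1·73 + 5·56 + 2·36 + 4·50 + 3·95 + 0·40 = 73 + 280 + 72 + 200 + 285 + 0 = 910; overall_B = 910/15 = 60.6667.
Difference = 65.3333 − 60.6667 = 4.6666 ≈ 4.7.

4.7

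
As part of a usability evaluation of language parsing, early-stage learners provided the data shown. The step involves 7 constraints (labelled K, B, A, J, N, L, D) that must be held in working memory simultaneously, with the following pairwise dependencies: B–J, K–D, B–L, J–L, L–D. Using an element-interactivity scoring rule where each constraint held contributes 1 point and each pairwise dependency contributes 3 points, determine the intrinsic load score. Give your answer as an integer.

Count of constraints held simultaneously: 7.
Count of pairwise dependencies listed: 5.
Element contribution: 7 × 1 = 7.
Interaction contribution: 5 × 3 = 15.
Intrinsic load = 7 + 15 = 22.

22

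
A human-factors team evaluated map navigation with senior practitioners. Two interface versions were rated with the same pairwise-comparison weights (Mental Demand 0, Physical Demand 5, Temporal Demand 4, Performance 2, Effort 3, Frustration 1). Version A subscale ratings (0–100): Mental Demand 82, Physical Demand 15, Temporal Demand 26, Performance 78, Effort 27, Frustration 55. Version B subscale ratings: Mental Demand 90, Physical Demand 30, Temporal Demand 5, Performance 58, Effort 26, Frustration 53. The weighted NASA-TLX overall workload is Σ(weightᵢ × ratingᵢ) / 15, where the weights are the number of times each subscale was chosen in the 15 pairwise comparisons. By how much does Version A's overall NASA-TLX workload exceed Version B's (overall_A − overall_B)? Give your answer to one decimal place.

Version A weighted sum = 0·82 + 5·15 + 4·26 + 2·78 + 3·27 + 1·55 = 0 + 75 + 104 + 156 + 81 + 55 = 471; overall_A = 471/15 = 31.4000.
Version B weighted sum = 0·90 + 5·30 + 4·5 + 2·58 + 3·26 + 1·53 = 0 + 150 + 20 + 116 + 78 + 53 = 417; overall_B = 417/15 = 27.8000.
Difference = 31.4000 − 27.8000 = 3.6000 ≈ 3.6.

3.6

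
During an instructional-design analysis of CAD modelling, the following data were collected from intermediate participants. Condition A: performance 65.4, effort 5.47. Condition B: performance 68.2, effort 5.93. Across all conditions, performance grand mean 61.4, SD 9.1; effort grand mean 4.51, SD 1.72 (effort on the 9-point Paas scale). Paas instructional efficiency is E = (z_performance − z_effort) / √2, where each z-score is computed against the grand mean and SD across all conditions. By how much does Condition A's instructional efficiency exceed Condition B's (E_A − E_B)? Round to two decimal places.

-0.03

Condition A: z_P = (65.4 − 61.4)/9.1 = 0.4396; z_E = (5.47 − 4.51)/1.72 = 0.5581; E_A = (0.4396 − 0.5581)/√2 = -0.0838.
Condition B: z_P = (68.2 − 61.4)/9.1 = 0.7473; z_E = (5.93 − 4.51)/1.72 = 0.8256; E_B = (0.7473 − 0.8256)/√2 = -0.0554.
E_A − E_B = -0.0838 − (-0.0554) = -0.0284 ≈ -0.03.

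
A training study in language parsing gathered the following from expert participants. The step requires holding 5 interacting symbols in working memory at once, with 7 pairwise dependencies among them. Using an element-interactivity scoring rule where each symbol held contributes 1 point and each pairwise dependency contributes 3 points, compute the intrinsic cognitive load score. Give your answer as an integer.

Element contribution: 5 × 1 = 5.
Interaction contribution: 7 × 3 = 21.
Intrinsic load = 5 + 21 = 26.

26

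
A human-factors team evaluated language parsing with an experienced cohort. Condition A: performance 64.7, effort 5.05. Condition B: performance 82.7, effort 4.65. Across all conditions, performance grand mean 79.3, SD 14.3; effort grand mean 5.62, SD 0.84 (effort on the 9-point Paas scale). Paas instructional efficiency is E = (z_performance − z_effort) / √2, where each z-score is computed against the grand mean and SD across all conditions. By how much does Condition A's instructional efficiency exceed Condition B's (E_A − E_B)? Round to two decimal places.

Condition A: z_P = (64.7 − 79.3)/14.3 = -1.0210; z_E = (5.05 − 5.62)/0.84 = -0.6786; E_A = (-1.0210 − (-0.6786))/√2 = -0.2421.
Condition B: z_P = (82.7 − 79.3)/14.3 = 0.2378; z_E = (4.65 − 5.62)/0.84 = -1.1548; E_B = (0.2378 − (-1.1548))/√2 = 0.9847.
E_A − E_B = -0.2421 − 0.9847 = -1.2268 ≈ -1.23.

-1.23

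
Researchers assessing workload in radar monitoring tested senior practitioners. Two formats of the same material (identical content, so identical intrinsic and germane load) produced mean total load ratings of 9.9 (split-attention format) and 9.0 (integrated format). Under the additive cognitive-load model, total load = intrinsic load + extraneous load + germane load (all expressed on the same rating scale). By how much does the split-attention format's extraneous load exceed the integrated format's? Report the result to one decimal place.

0.9

Intrinsic and germane load are equal across formats, so the difference in total load equals the difference in extraneous load.
Extraneous-load difference = 9.9 − 9.0 = 0.9.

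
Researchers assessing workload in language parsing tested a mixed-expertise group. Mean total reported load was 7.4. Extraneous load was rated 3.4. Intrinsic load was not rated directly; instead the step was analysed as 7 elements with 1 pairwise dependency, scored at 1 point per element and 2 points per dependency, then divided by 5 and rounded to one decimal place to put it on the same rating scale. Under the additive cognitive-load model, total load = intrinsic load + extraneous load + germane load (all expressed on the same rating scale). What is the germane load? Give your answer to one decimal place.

2.2

Intrinsic (element-interactivity): (7 × 1 + 1 × 2) / 5 = 9 / 5 = 1.8000 → 1.8.
germane load = total − intrinsic − extraneous
             = 7.4 − 1.8 − 3.4 = 2.2.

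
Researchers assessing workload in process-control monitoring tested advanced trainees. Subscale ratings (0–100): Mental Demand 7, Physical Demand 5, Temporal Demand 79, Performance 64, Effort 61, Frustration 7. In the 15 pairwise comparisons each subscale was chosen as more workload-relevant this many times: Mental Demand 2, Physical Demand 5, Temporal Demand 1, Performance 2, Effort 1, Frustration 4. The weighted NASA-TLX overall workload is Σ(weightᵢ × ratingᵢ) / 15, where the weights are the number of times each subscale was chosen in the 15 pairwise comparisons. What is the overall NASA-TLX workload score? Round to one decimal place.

The tallies are the weights (they sum to 15).
Weighted sum = 2·7 + 5·5 + 1·79 + 2·64 + 1·61 + 4·7
            = 14 + 25 + 79 + 128 + 61 + 28 = 335.
Overall workload = 335 / 15 = 22.3333 ≈ 22.3.

22.3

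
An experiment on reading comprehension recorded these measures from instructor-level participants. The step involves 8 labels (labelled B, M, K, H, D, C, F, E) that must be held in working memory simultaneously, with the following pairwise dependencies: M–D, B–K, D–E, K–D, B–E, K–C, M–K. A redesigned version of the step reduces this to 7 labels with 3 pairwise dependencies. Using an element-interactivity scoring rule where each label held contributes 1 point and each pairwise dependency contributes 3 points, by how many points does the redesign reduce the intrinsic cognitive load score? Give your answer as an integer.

13

Original: 8 × 1 + 7 × 3 = 8 + 21 = 29.
Redesigned: 7 × 1 + 3 × 3 = 7 + 9 = 16.
Reduction = 29 − 16 = 13.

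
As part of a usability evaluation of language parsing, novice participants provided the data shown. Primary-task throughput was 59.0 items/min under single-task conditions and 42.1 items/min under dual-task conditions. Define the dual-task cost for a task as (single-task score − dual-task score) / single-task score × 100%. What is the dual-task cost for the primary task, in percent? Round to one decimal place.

28.6

Cost = (59.0 − 42.1) / 59.0 × 100%
     = 16.9000 / 59.0 × 100% = 28.6441%.
≈ 28.6%.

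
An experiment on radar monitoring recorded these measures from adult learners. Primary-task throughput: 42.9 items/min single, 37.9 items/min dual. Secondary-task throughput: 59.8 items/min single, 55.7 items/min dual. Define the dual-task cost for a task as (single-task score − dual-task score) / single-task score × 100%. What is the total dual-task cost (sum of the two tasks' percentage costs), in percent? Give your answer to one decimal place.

Primary cost = (42.9 − 37.9) / 42.9 × 100% = 11.6550%.
Secondary cost = (59.8 − 55.7) / 59.8 × 100% = 6.8562%.
Total = 11.6550% + 6.8562% = 18.5112% ≈ 18.5%.

18.5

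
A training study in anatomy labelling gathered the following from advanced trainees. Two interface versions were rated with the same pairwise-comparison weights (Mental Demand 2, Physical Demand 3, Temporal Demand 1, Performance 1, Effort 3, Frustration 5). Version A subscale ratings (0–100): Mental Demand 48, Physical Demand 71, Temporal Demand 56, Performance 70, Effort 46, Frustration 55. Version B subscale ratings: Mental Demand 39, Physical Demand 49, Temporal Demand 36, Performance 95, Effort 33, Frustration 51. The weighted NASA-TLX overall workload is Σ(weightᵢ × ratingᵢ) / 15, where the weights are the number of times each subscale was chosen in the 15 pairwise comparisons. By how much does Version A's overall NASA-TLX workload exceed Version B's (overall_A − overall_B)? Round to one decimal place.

Version A weighted sum = 2·48 + 3·71 + 1·56 + 1·70 + 3·46 + 5·55 = 96 + 213 + 56 + 70 + 138 + 275 = 848; overall_A = 848/15 = 56.5333.
Version B weighted sum = 2·39 + 3·49 + 1·36 + 1·95 + 3·33 + 5·51 = 78 + 147 + 36 + 95 + 99 + 255 = 710; overall_B = 710/15 = 47.3333.
Difference = 56.5333 − 47.3333 = 9.2000 ≈ 9.2.

9.2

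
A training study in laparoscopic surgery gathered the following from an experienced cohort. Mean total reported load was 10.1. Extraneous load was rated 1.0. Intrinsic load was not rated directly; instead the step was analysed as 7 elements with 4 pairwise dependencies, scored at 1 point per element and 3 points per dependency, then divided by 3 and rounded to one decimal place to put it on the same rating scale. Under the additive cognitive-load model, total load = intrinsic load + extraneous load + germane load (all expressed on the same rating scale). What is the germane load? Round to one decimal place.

Intrinsic (element-interactivity): (7 × 1 + 4 × 3) / 3 = 19 / 3 = 6.3333 → 6.3.
germane load = total − intrinsic − extraneous
             = 10.1 − 6.3 − 1.0 = 2.8.

2.8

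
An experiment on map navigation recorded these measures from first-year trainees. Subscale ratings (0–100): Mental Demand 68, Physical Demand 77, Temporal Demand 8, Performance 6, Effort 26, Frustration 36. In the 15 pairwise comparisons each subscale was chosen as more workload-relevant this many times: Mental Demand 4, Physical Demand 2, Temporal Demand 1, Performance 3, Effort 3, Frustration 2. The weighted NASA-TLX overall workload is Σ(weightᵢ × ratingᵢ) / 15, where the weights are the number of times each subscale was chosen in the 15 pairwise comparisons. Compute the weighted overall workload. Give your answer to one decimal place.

40.1

The tallies are the weights (they sum to 15).
Weighted sum = 4·68 + 2·77 + 1·8 + 3·6 + 3·26 + 2·36
            = 272 + 154 + 8 + 18 + 78 + 72 = 602.
Overall workload = 602 / 15 = 40.1333 ≈ 40.1.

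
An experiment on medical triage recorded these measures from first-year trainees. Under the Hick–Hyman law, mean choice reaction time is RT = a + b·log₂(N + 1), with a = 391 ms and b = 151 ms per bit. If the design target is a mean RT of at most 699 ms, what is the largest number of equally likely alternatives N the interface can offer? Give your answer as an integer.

3

Set 391 + 151·log₂(N + 1) ≤ 699.
log₂(N + 1) ≤ (699 − 391) / 151 = 2.0397.
N + 1 ≤ 2^2.0397 = 4.1116.
N ≤ 3.1116, so the largest integer N is 3.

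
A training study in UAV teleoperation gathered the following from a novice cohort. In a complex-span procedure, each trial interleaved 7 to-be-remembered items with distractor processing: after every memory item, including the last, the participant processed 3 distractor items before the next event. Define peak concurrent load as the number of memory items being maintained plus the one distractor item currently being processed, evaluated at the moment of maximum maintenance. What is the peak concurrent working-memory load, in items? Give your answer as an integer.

Maintenance is greatest during the distractor(s) after memory item 7: all 7 memory items are being held.
One distractor item is concurrently being processed.
Peak concurrent load = 7 + 1 = 8 items.

8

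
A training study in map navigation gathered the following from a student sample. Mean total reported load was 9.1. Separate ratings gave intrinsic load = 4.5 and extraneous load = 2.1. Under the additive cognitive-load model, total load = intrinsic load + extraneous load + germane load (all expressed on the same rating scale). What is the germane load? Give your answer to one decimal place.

2.5

germane load = total − intrinsic − extraneous
             = 9.1 − 4.5 − 2.1 = 2.5.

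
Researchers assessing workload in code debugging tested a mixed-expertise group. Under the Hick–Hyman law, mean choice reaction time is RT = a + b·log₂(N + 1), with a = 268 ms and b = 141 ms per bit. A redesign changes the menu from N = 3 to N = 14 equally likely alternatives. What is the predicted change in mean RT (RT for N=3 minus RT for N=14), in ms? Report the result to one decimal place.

-268.9

RT(3) = 268 + 141·log₂(4) = 268 + 141·2.0000 = 550.0000 ms.
RT(14) = 268 + 141·log₂(15) = 268 + 141·3.9069 = 818.8729 ms.
Difference = 550.0000 − 818.8729 = -268.8729 ≈ -268.9 ms.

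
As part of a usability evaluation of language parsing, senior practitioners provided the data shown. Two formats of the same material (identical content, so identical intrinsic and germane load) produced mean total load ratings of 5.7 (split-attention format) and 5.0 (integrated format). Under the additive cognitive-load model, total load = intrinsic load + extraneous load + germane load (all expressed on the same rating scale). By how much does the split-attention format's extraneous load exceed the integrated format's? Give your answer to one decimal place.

Intrinsic and germane load are equal across formats, so the difference in total load equals the difference in extraneous load.
Extraneous-load difference = 5.7 − 5.0 = 0.7.

0.7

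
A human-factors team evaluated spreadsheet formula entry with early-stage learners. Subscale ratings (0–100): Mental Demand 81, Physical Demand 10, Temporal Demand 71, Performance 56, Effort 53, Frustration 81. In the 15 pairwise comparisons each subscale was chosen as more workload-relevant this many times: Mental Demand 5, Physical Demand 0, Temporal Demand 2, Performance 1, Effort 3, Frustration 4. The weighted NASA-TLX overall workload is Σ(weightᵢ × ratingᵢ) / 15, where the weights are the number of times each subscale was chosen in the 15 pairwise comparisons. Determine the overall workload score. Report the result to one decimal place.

72.4

The tallies are the weights (they sum to 15).
Weighted sum = 5·81 + 0·10 + 2·71 + 1·56 + 3·53 + 4·81
            = 405 + 0 + 142 + 56 + 159 + 324 = 1086.
Overall workload = 1086 / 15 = 72.4000 ≈ 72.4.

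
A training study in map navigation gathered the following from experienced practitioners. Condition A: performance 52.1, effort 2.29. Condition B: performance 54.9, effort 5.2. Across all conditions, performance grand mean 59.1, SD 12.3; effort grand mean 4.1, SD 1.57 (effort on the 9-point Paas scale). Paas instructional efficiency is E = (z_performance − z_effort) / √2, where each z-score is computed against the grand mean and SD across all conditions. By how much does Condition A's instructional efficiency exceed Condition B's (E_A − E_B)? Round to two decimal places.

1.15

Condition A: z_P = (52.1 − 59.1)/12.3 = -0.5691; z_E = (2.29 − 4.1)/1.57 = -1.1529; E_A = (-0.5691 − (-1.1529))/√2 = 0.4128.
Condition B: z_P = (54.9 − 59.1)/12.3 = -0.3415; z_E = (5.2 − 4.1)/1.57 = 0.7006; E_B = (-0.3415 − 0.7006)/√2 = -0.7369.
E_A − E_B = 0.4128 − (-0.7369) = 1.1497 ≈ 1.15.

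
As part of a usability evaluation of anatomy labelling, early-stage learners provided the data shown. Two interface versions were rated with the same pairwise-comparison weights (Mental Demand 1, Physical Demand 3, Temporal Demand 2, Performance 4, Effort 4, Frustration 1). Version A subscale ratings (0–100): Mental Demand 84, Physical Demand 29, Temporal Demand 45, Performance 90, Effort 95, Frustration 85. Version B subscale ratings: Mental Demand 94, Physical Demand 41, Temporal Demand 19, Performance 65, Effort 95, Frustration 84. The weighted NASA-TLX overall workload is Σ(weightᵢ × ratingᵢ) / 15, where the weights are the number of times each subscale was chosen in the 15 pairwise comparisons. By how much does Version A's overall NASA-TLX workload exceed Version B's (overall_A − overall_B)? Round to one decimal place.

Version A weighted sum = 1·84 + 3·29 + 2·45 + 4·90 + 4·95 + 1·85 = 84 + 87 + 90 + 360 + 380 + 85 = 1086; overall_A = 1086/15 = 72.4000.
Version B weighted sum = 1·94 + 3·41 + 2·19 + 4·65 + 4·95 + 1·84 = 94 + 123 + 38 + 260 + 380 + 84 = 979; overall_B = 979/15 = 65.2667.
Difference = 72.4000 − 65.2667 = 7.1333 ≈ 7.1.

7.1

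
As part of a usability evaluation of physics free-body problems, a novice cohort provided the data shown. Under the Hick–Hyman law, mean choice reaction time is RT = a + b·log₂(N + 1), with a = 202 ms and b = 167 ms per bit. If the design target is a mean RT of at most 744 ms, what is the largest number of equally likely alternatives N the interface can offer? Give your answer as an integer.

8

Set 202 + 167·log₂(N + 1) ≤ 744.
log₂(N + 1) ≤ (744 − 202) / 167 = 3.2455.
N + 1 ≤ 2^3.2455 = 9.4840.
N ≤ 8.4840, so the largest integer N is 8.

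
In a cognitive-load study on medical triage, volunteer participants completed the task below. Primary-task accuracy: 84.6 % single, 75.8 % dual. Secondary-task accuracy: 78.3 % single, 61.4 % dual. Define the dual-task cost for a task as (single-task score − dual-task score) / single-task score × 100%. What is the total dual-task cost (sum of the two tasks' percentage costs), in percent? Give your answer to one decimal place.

32.0

Primary cost = (84.6 − 75.8) / 84.6 × 100% = 10.4019%.
Secondary cost = (78.3 − 61.4) / 78.3 × 100% = 21.5837%.
Total = 10.4019% + 21.5837% = 31.9856% ≈ 32.0%.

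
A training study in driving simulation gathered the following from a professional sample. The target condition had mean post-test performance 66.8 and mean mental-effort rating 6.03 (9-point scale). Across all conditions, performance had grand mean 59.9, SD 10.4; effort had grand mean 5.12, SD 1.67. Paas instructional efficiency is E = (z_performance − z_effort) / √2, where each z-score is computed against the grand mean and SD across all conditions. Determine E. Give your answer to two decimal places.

0.08

z_performance = (66.8 − 59.9) / 10.4 = 6.9000 / 10.4 = 0.6635.
z_effort = (6.03 − 5.12) / 1.67 = 0.9100 / 1.67 = 0.5449.
z_P − z_E = 0.6635 − 0.5449 = 0.1186.
E = 0.1186 / √2 = 0.1186 / 1.41421 = 0.0839 ≈ 0.08.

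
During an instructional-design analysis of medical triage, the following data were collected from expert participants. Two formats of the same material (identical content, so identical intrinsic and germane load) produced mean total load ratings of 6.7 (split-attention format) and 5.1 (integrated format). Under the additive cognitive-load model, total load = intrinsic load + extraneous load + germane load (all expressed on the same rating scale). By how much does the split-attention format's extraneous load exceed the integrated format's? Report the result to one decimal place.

1.6

Intrinsic and germane load are equal across formats, so the difference in total load equals the difference in extraneous load.
Extraneous-load difference = 6.7 − 5.1 = 1.6.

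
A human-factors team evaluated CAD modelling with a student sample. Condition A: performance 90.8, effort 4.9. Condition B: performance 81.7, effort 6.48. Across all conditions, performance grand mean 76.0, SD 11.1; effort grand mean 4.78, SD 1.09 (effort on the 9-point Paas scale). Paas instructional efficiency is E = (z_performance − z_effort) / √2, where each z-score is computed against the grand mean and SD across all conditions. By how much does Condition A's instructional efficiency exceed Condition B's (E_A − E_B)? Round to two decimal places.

1.60

Condition A: z_P = (90.8 − 76.0)/11.1 = 1.3333; z_E = (4.9 − 4.78)/1.09 = 0.1101; E_A = (1.3333 − 0.1101)/√2 = 0.8649.
Condition B: z_P = (81.7 − 76.0)/11.1 = 0.5135; z_E = (6.48 − 4.78)/1.09 = 1.5596; E_B = (0.5135 − 1.5596)/√2 = -0.7397.
E_A − E_B = 0.8649 − (-0.7397) = 1.6046 ≈ 1.60.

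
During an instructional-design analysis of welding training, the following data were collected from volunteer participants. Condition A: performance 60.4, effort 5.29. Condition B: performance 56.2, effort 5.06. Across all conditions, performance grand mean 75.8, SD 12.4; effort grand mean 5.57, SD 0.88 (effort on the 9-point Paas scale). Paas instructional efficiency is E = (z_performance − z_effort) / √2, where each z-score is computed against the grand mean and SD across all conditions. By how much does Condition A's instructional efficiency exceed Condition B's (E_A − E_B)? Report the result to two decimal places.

Condition A: z_P = (60.4 − 75.8)/12.4 = -1.2419; z_E = (5.29 − 5.57)/0.88 = -0.3182; E_A = (-1.2419 − (-0.3182))/√2 = -0.6532.
Condition B: z_P = (56.2 − 75.8)/12.4 = -1.5806; z_E = (5.06 − 5.57)/0.88 = -0.5795; E_B = (-1.5806 − (-0.5795))/√2 = -0.7079.
E_A − E_B = -0.6532 − (-0.7079) = 0.0547 ≈ 0.05.

0.05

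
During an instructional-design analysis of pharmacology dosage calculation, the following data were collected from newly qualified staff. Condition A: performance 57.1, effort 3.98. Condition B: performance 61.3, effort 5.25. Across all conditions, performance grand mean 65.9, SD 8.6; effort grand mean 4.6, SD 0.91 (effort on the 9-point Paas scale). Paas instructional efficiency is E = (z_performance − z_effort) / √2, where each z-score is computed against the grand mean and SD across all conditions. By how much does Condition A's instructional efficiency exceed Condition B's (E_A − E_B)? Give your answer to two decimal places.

Condition A: z_P = (57.1 − 65.9)/8.6 = -1.0233; z_E = (3.98 − 4.6)/0.91 = -0.6813; E_A = (-1.0233 − (-0.6813))/√2 = -0.2418.
Condition B: z_P = (61.3 − 65.9)/8.6 = -0.5349; z_E = (5.25 − 4.6)/0.91 = 0.7143; E_B = (-0.5349 − 0.7143)/√2 = -0.8833.
E_A − E_B = -0.2418 − (-0.8833) = 0.6415 ≈ 0.64.

0.64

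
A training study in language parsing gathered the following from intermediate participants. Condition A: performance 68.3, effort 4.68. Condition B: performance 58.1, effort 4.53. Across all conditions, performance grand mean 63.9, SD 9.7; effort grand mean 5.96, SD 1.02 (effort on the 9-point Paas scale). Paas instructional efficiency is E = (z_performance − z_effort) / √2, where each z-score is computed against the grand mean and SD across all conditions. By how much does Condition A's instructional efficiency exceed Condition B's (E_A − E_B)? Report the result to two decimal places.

Condition A: z_P = (68.3 − 63.9)/9.7 = 0.4536; z_E = (4.68 − 5.96)/1.02 = -1.2549; E_A = (0.4536 − (-1.2549))/√2 = 1.2081.
Condition B: z_P = (58.1 − 63.9)/9.7 = -0.5979; z_E = (4.53 − 5.96)/1.02 = -1.4020; E_B = (-0.5979 − (-1.4020))/√2 = 0.5686.
E_A − E_B = 1.2081 − 0.5686 = 0.6395 ≈ 0.64.

0.64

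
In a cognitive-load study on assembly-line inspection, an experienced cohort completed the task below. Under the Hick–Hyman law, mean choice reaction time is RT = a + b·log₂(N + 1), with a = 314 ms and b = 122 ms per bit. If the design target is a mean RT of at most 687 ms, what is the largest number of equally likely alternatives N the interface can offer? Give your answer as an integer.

Set 314 + 122·log₂(N + 1) ≤ 687.
log₂(N + 1) ≤ (687 − 314) / 122 = 3.0574.
N + 1 ≤ 2^3.0574 = 8.3247.
N ≤ 7.3247, so the largest integer N is 7.

7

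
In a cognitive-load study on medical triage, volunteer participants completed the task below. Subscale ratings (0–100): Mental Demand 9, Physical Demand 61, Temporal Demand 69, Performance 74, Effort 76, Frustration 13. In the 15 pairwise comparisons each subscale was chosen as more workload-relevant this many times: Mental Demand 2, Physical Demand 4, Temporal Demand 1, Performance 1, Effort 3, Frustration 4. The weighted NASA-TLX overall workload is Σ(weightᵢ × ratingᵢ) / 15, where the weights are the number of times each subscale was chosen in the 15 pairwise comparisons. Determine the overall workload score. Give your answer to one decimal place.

45.7

The tallies are the weights (they sum to 15).
Weighted sum = 2·9 + 4·61 + 1·69 + 1·74 + 3·76 + 4·13
            = 18 + 244 + 69 + 74 + 228 + 52 = 685.
Overall workload = 685 / 15 = 45.6667 ≈ 45.7.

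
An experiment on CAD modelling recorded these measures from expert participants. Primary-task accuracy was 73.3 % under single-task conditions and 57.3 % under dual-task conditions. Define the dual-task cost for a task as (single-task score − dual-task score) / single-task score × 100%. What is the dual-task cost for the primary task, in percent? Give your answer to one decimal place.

Cost = (73.3 − 57.3) / 73.3 × 100%
     = 16.0000 / 73.3 × 100% = 21.8281%.
≈ 21.8%.

21.8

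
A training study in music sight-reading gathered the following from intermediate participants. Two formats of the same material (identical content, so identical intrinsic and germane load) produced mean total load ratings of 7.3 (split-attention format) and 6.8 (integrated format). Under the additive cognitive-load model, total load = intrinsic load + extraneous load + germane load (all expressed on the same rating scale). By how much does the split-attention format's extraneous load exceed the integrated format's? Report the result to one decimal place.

0.5

Intrinsic and germane load are equal across formats, so the difference in total load equals the difference in extraneous load.
Extraneous-load difference = 7.3 − 6.8 = 0.5.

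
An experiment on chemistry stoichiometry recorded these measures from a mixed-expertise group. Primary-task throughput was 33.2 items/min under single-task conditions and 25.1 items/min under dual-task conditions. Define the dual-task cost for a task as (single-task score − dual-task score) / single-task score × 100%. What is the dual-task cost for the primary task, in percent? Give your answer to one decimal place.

24.4

Cost = (33.2 − 25.1) / 33.2 × 100%
     = 8.1000 / 33.2 × 100% = 24.3976%.
≈ 24.4%.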